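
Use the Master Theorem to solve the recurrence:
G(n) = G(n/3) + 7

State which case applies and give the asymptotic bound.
Master Theorem template: G(n) = a·G(n/b) + f(n).
Here: a=1, b=3, f(n)=7
Compute log_b(a) = log_3(1) = 0.
f(n) = 7 = Θ(1). Case 2: G(n) = Θ(log n).

Case 2: G(n) = Θ(log n)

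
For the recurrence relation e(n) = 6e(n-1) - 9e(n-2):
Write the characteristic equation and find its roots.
Substitute e(n) = rⁿ and divide through by rⁿ⁻²: r² - 6r + 9 = 0
Factor: (r - 3)² = 0, so r = 3 (double root).
General solution: e(n) = (A + Bn)·3ⁿ

Characteristic: r² - 6r + 9 = 0, Roots: r = 3 (double root)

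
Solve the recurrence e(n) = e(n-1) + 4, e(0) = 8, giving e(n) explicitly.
Recurrence: e(n) = e(n-1) + 4, initial: e(0) = 8.
Each step adds 4, so e(n) = e(0) + 4n = 4n + 8.

e(n) = 4n + 8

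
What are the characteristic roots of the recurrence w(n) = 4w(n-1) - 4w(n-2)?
Substitute w(n) = rⁿ and divide through by rⁿ⁻²: r² - 4r + 4 = 0
Factor: (r - 2)² = 0, so r = 2 (double root).
General solution: w(n) = (A + Bn)·2ⁿ

Characteristic: r² - 4r + 4 = 0, Roots: r = 2 (double root)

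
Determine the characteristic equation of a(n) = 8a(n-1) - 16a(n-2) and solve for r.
Substitute a(n) = rⁿ and divide through by rⁿ⁻²: r² - 8r + 16 = 0
Factor: (r - 4)² = 0, so r = 4 (double root).
General solution: a(n) = (A + Bn)·4ⁿ

Characteristic: r² - 8r + 16 = 0, Roots: r = 4 (double root)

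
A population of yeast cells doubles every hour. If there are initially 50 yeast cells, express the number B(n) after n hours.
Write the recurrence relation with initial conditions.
Each hour multiplies the count by 2, so the count after n hours depends only on the count after n-1 hours: B(n) = 2 × B(n-1). The starting count gives B(0) = 50.
Unrolling n times gives the closed form B(n) = 50 × 2ⁿ.

B(n) = 2 × B(n-1), B(0) = 50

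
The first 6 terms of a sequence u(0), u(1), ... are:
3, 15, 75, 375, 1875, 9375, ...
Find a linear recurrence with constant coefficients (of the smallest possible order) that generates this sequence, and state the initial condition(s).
Look for the lowest-order linear relation among consecutive terms.
Observation: each term is 5× the previous.
Check at n=2: 5·15 = 75. ✓

u(n) = 5 × u(n-1), u(0) = 3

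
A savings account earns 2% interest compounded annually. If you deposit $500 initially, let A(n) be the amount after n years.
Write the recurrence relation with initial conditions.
Each year the balance grows by 2%, i.e. is multiplied by 1 + 2/100 = 1.02, so A(n) = 1.02 × A(n-1). The initial deposit gives A(0) = 500.
Unrolling gives the closed form A(n) = 500 × (1.02)ⁿ.

A(n) = 1.02 × A(n-1), A(0) = 500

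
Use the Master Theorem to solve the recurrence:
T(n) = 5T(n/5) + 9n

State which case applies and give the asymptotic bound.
Master Theorem template: T(n) = a·T(n/b) + f(n).
Here: a=5, b=5, f(n)=9n
Compute log_b(a) = log_5(5) = 1.
f(n) = 9n = Θ(n). Case 2: T(n) = Θ(n log n).

Case 2: T(n) = Θ(n log n)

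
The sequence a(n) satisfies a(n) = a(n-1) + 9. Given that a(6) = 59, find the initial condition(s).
a(6) = a(0) + 6·9, so a(0) = 59 - 54 = 5.

a(0) = 5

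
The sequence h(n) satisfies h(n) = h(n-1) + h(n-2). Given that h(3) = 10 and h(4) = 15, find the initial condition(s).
Work backwards using h(k) = h(k+2) - h(k+1):
h(2) = h(4) - h(3) = 15 - 10 = 5
h(1) = h(3) - h(2) = 10 - 5 = 5
h(0) = h(2) - h(1) = 5 - 5 = 0

h(0) = 0, h(1) = 5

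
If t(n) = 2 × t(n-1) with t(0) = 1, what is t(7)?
Computing step by step:
t(0) = 1
t(1) = 2 × 1 = 2
t(2) = 2 × 2 = 4
t(3) = 2 × 4 = 8
t(4) = 2 × 8 = 16
t(5) = 2 × 16 = 32
t(6) = 2 × 32 = 64
t(7) = 2 × 64 = 128

128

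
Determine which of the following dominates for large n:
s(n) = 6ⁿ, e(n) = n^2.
Comparing growth rates:
Growth-rate hierarchy: log n ≺ any polynomial ≺ any exponential cⁿ (c>1) ≺ n! ≺ nⁿ.
exponential base 6 dominates polynomial degree 2 asymptotically.

s(n) grows faster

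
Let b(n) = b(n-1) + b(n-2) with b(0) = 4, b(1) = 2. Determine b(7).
Computing the sequence terms:
4, 2, 6, 8, 14, 22, 36, 58

58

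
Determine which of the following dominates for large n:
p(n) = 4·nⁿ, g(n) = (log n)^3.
Comparing growth rates:
Growth-rate hierarchy: log n ≺ any polynomial ≺ any exponential cⁿ (c>1) ≺ n! ≺ nⁿ.
super-exponential nⁿ dominates polylogarithmic (log n)^3 asymptotically.

p(n) grows faster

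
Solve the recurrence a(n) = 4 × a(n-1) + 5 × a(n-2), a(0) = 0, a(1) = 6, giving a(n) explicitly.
Recurrence: a(n) = 4 × a(n-1) + 5 × a(n-2), initial: a(0) = 0, a(1) = 6.
Characteristic equation: r² - 4r - 5 = 0, which factors as (r - 5)(r + 1) = 0, so r = 5, -1. General solution a(n) = A·5ⁿ + B·(-1)ⁿ. From a(0) = 0: A + B = 0. From a(1) = 6: 5A - 1B = 6. Solving gives A = 1, B = -1.

a(n) = 5ⁿ - (-1)ⁿ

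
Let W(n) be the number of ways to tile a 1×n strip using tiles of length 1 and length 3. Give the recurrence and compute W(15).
Condition on the last tile: it has length 1 (leaving a 1×(n-1) strip) or length 3 (leaving a 1×(n-3) strip), so W(n) = W(n-1) + W(n-3) (order-3 linear recurrence).
For 0 ≤ i < 3 only unit tiles fit, so W(i) = 1.
Iterating the recurrence: W(3) = 2, W(4) = 3, W(5) = 4, W(6) = 6, W(7) = 9, W(8) = 13, W(9) = 19, W(10) = 28, W(11) = 41, W(12) = 60, W(13) = 88, W(14) = 129, W(15) = 189.

W(n) = W(n-1) + W(n-3), with W(i) = 1 for 0 ≤ i < 3; W(15) = 189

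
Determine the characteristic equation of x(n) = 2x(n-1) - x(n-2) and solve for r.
Substitute x(n) = rⁿ and divide through by rⁿ⁻²: r² - 2r + 1 = 0
Factor: (r - 1)² = 0, so r = 1 (double root).
General solution: x(n) = (A + Bn)·1ⁿ

Characteristic: r² - 2r + 1 = 0, Roots: r = 1 (double root)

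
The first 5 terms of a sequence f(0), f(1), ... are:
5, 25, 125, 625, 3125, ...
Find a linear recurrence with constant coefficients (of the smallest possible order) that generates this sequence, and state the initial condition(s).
Look for the lowest-order linear relation among consecutive terms.
Observation: each term is 5× the previous.
Check at n=2: 5·25 = 125. ✓

f(n) = 5 × f(n-1), f(0) = 5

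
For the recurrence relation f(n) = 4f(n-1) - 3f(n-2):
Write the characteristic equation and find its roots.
Substitute f(n) = rⁿ and divide through by rⁿ⁻²: r² - 4r + 3 = 0
Factor: (r - 1)(r - 3) = 0, so r = 1, 3.
General solution: f(n) = A·1ⁿ + B·3ⁿ

Characteristic: r² - 4r + 3 = 0, Roots: r = 1, 3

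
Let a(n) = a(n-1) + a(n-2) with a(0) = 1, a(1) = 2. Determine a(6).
Computing the sequence terms:
1, 2, 3, 5, 8, 13, 21

21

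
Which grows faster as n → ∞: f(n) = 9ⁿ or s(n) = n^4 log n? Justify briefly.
Comparing growth rates:
Growth-rate hierarchy: log n ≺ any polynomial ≺ any exponential cⁿ (c>1) ≺ n! ≺ nⁿ.
exponential base 9 dominates polynomial degree 4 (with log factor) asymptotically.

f(n) grows faster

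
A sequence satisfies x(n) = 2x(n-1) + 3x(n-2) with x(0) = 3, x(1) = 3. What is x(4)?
Computing the sequence terms:
3, 3, 15, 39, 123

123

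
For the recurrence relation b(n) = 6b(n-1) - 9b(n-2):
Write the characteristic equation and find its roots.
Substitute b(n) = rⁿ and divide through by rⁿ⁻²: r² - 6r + 9 = 0
Factor: (r - 3)² = 0, so r = 3 (double root).
General solution: b(n) = (A + Bn)·3ⁿ

Characteristic: r² - 6r + 9 = 0, Roots: r = 3 (double root)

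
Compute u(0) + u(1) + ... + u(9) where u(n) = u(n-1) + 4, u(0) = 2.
Computing the sequence terms: 2, 6, 10, 14, 18, 22, 26, 30, 34, 38
Adding these values together:

200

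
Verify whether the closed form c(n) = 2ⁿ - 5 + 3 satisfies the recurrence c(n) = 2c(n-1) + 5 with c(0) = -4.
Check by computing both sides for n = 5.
From the recurrence with c(0) = -4:
  c(0) = -4, c(1) = -3, c(2) = -1, c(3) = 3, c(4) = 11, c(5) = 27
  so the recurrence gives c(5) = 27.
From the proposed closed form c(n) = 2ⁿ - 5 + 3:
  c(5) = 30.
The recurrence gives 27 but the closed form gives 30, so the closed form does not satisfy the recurrence.

No, the closed form is incorrect.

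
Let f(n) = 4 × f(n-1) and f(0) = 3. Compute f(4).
Computing step by step:
f(0) = 3
f(1) = 4 × 3 = 12
f(2) = 4 × 12 = 48
f(3) = 4 × 48 = 192
f(4) = 4 × 192 = 768

768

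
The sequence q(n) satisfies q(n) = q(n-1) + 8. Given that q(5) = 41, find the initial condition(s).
q(5) = q(0) + 5·8, so q(0) = 41 - 40 = 1.

q(0) = 1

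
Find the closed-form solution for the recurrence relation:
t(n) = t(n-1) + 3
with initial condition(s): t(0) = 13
Recurrence: t(n) = t(n-1) + 3, initial: t(0) = 13.
Each step adds 3, so t(n) = t(0) + 3n = 3n + 13.

t(n) = 3n + 13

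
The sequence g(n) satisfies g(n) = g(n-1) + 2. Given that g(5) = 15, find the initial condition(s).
g(5) = g(0) + 5·2, so g(0) = 15 - 10 = 5.

g(0) = 5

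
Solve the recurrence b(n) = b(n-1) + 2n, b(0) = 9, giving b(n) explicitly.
Recurrence: b(n) = b(n-1) + 2n, initial: b(0) = 9.
Telescoping: b(n) = b(0) + 2·Σᵢ₌₁ⁿ i = 9 + 2·n(n+1)/2.

b(n) = 2·n(n+1)/2 + 9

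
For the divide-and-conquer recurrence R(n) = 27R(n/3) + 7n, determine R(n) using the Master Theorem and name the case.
Master Theorem template: R(n) = a·R(n/b) + f(n).
Here: a=27, b=3, f(n)=7n
Compute log_b(a) = log_3(27) = 3.
f(n) = 7n = O(n^(3-ε)) with ε = 2. Case 1: R(n) = Θ(n^log_b(a)) = Θ(n^3).

Case 1: R(n) = Θ(n^3)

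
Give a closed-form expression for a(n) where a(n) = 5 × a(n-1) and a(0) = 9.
Recurrence: a(n) = 5 × a(n-1), initial: a(0) = 9.
Each term is 5 times the previous, so this is geometric with ratio 5. After n steps: a(n) = a(0)·5ⁿ = 9·5ⁿ.

a(n) = 9·5ⁿ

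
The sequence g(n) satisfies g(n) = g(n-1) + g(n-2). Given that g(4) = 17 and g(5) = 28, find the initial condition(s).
Work backwards using g(k) = g(k+2) - g(k+1):
g(3) = g(5) - g(4) = 28 - 17 = 11
g(2) = g(4) - g(3) = 17 - 11 = 6
g(1) = g(3) - g(2) = 11 - 6 = 5
g(0) = g(2) - g(1) = 6 - 5 = 1

g(0) = 1, g(1) = 5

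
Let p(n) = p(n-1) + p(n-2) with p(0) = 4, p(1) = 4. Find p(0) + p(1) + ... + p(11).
Computing the sequence terms: 4, 4, 8, 12, 20, 32, 52, 84, 136, 220, 356, 576
Adding these values together:

1504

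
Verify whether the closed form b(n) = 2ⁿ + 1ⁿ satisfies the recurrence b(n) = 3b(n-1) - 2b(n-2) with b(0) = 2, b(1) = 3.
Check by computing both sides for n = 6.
From the recurrence with b(0) = 2, b(1) = 3:
  b(0) = 2, b(1) = 3, b(2) = 5, b(3) = 9, b(4) = 17, b(5) = 33, b(6) = 65
  so the recurrence gives b(6) = 65.
From the proposed closed form b(n) = 2ⁿ + 1ⁿ:
  b(6) = 65.
Both sides give 65 at n = 6, and the initial condition(s) match, so the closed form is consistent.

Yes, the closed form is correct.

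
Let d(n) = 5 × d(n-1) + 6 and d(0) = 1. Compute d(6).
Computing step by step:
d(0) = 1
d(1) = 5 × 1 + 6 = 11
d(2) = 5 × 11 + 6 = 61
d(3) = 5 × 61 + 6 = 311
d(4) = 5 × 311 + 6 = 1561
d(5) = 5 × 1561 + 6 = 7811
d(6) = 5 × 7811 + 6 = 39061

39061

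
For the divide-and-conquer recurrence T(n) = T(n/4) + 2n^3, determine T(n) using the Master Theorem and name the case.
Master Theorem template: T(n) = a·T(n/b) + f(n).
Here: a=1, b=4, f(n)=2n^3
Compute log_b(a) = log_4(1) = 0.
f(n) = 2n^3 = Ω(n^(0+ε)) with ε = 3, and the regularity condition holds (a·f(n/b) = (a/b^3)·f(n) with a/b^3 = 4^-3 < 1). Case 3: T(n) = Θ(f(n)) = Θ(n^3).

Case 3: T(n) = Θ(n^3)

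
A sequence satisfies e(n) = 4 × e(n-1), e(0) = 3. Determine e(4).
Computing step by step:
e(0) = 3
e(1) = 4 × 3 = 12
e(2) = 4 × 12 = 48
e(3) = 4 × 48 = 192
e(4) = 4 × 192 = 768

768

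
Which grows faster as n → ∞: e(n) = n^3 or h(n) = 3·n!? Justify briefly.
Comparing growth rates:
Growth-rate hierarchy: log n ≺ any polynomial ≺ any exponential cⁿ (c>1) ≺ n! ≺ nⁿ.
factorial dominates polynomial degree 3 asymptotically.

h(n) grows faster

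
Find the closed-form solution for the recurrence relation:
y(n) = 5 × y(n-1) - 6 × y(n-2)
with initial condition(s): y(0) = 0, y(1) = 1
Recurrence: y(n) = 5 × y(n-1) - 6 × y(n-2), initial: y(0) = 0, y(1) = 1.
Characteristic equation: r² - 5r + 6 = 0, which factors as (r - 3)(r - 2) = 0, so r = 3, 2. General solution y(n) = A·3ⁿ + B·2ⁿ. From y(0) = 0: A + B = 0. From y(1) = 1: 3A + 2B = 1. Solving gives A = 1, B = -1.

y(n) = 3ⁿ - 2ⁿ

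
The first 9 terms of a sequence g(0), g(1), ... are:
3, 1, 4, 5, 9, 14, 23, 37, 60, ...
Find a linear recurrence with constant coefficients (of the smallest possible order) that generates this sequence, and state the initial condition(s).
Look for the lowest-order linear relation among consecutive terms.
Observation: g(n) - 1·g(n-1) - (1)·g(n-2) = 0 holds for the shown terms, and no order-1 relation g(n) = α·g(n-1) + β fits.
Check at n=3: 1·4 + (1)·1 = 5. ✓

g(n) = g(n-1) + g(n-2), g(0) = 3, g(1) = 1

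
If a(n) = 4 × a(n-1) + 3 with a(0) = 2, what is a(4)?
Computing step by step:
a(0) = 2
a(1) = 4 × 2 + 3 = 11
a(2) = 4 × 11 + 3 = 47
a(3) = 4 × 47 + 3 = 191
a(4) = 4 × 191 + 3 = 767

767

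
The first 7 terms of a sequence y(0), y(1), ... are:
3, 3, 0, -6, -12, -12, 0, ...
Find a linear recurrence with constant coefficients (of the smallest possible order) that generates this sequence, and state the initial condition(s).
Look for the lowest-order linear relation among consecutive terms.
Observation: y(n) - 2·y(n-1) - (-2)·y(n-2) = 0 holds for the shown terms, and no order-1 relation y(n) = α·y(n-1) + β fits.
Check at n=3: 2·0 + (-2)·3 = -6. ✓

y(n) = 2y(n-1) - 2y(n-2), y(0) = 3, y(1) = 3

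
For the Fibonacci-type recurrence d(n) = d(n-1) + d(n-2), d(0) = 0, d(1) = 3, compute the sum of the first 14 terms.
Computing the sequence terms: 0, 3, 3, 6, 9, 15, 24, 39, 63, 102, 165, 267, 432, 699
Adding these values together:

1827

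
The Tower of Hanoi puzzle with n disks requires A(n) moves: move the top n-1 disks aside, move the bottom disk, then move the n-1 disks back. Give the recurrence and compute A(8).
Moving n disks = move the top n-1 disks aside (A(n-1) moves) + move the largest disk (1 move) + move the n-1 disks back on top (A(n-1) moves), so A(n) = 2A(n-1) + 1, with A(1) = 1 (a single disk takes one move).
First terms: 1, 3, 7, 15, 31, 63, … — each is one less than a power of 2. Indeed A(n) + 1 = 2(A(n-1) + 1) with A(1) + 1 = 2, so A(n) + 1 = 2ⁿ and A(n) = 2ⁿ - 1.
Hence A(8) = 2^8 - 1 = 256 - 1 = 255.

A(n) = 2A(n-1) + 1, A(1) = 1; A(8) = 255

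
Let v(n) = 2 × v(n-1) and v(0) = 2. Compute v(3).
Computing step by step:
v(0) = 2
v(1) = 2 × 2 = 4
v(2) = 2 × 4 = 8
v(3) = 2 × 8 = 16

16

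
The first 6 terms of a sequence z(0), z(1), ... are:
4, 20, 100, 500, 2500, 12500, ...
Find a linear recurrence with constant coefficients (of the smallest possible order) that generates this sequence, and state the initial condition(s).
Look for the lowest-order linear relation among consecutive terms.
Observation: each term is 5× the previous.
Check at n=2: 5·20 = 100. ✓

z(n) = 5 × z(n-1), z(0) = 4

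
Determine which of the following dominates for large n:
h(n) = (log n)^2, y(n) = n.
Comparing growth rates:
Growth-rate hierarchy: log n ≺ any polynomial ≺ any exponential cⁿ (c>1) ≺ n! ≺ nⁿ.
polynomial degree 1 dominates polylogarithmic (log n)^2 asymptotically.

y(n) grows faster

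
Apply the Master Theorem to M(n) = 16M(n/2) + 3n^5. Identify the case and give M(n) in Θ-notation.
Master Theorem template: M(n) = a·M(n/b) + f(n).
Here: a=16, b=2, f(n)=3n^5
Compute log_b(a) = log_2(16) = 4.
f(n) = 3n^5 = Ω(n^(4+ε)) with ε = 1, and the regularity condition holds (a·f(n/b) = (a/b^5)·f(n) with a/b^5 = 2^-1 < 1). Case 3: M(n) = Θ(f(n)) = Θ(n^5).

Case 3: M(n) = Θ(n^5)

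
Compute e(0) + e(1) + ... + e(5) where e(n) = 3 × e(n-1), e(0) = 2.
Computing the sequence terms: 2, 6, 18, 54, 162, 486
Adding these values together:

728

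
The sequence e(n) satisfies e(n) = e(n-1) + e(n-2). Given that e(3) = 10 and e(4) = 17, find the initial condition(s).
Work backwards using e(k) = e(k+2) - e(k+1):
e(2) = e(4) - e(3) = 17 - 10 = 7
e(1) = e(3) - e(2) = 10 - 7 = 3
e(0) = e(2) - e(1) = 7 - 3 = 4

e(0) = 4, e(1) = 3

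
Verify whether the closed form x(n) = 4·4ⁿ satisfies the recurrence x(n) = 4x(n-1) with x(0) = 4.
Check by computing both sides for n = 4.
From the recurrence with x(0) = 4:
  x(0) = 4, x(1) = 16, x(2) = 64, x(3) = 256, x(4) = 1024
  so the recurrence gives x(4) = 1024.
From the proposed closed form x(n) = 4·4ⁿ:
  x(4) = 1024.
Both sides give 1024 at n = 4, and the initial condition(s) match, so the closed form is consistent.

Yes, the closed form is correct.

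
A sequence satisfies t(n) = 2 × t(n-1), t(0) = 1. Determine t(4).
Computing step by step:
t(0) = 1
t(1) = 2 × 1 = 2
t(2) = 2 × 2 = 4
t(3) = 2 × 4 = 8
t(4) = 2 × 8 = 16

16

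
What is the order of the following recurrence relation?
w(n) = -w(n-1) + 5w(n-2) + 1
The order is the largest lag k for which w(n-k) appears. Here the deepest term is w(n-2) (the 1 term is non-homogeneous and does not affect the order), so the order is 2.

Order 2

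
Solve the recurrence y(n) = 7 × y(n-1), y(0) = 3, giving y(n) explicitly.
Recurrence: y(n) = 7 × y(n-1), initial: y(0) = 3.
Each term is 7 times the previous, so this is geometric with ratio 7. After n steps: y(n) = y(0)·7ⁿ = 3·7ⁿ.

y(n) = 3·7ⁿ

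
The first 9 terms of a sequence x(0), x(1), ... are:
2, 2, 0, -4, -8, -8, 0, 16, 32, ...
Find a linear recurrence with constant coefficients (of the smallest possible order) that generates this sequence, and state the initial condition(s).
Look for the lowest-order linear relation among consecutive terms.
Observation: x(n) - 2·x(n-1) - (-2)·x(n-2) = 0 holds for the shown terms, and no order-1 relation x(n) = α·x(n-1) + β fits.
Check at n=3: 2·0 + (-2)·2 = -4. ✓

x(n) = 2x(n-1) - 2x(n-2), x(0) = 2, x(1) = 2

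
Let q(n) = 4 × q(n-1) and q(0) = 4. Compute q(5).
Computing step by step:
q(0) = 4
q(1) = 4 × 4 = 16
q(2) = 4 × 16 = 64
q(3) = 4 × 64 = 256
q(4) = 4 × 256 = 1024
q(5) = 4 × 1024 = 4096

4096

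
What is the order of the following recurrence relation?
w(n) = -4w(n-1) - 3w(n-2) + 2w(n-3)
The order is the largest lag k for which w(n-k) appears. Here the deepest term is w(n-3), so the order is 3.

Order 3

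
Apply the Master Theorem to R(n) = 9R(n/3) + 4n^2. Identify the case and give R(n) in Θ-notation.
Master Theorem template: R(n) = a·R(n/b) + f(n).
Here: a=9, b=3, f(n)=4n^2
Compute log_b(a) = log_3(9) = 2.
f(n) = 4n^2 = Θ(n^2). Case 2: R(n) = Θ(n^2 log n).

Case 2: R(n) = Θ(n^2 log n)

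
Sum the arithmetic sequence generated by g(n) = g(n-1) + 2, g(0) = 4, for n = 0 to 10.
Computing the sequence terms: 4, 6, 8, 10, 12, 14, 16, 18, 20, 22, 24
Adding these values together:

154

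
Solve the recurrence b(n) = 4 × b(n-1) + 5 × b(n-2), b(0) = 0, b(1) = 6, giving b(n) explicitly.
Recurrence: b(n) = 4 × b(n-1) + 5 × b(n-2), initial: b(0) = 0, b(1) = 6.
Characteristic equation: r² - 4r - 5 = 0, which factors as (r - 5)(r + 1) = 0, so r = 5, -1. General solution b(n) = A·5ⁿ + B·(-1)ⁿ. From b(0) = 0: A + B = 0. From b(1) = 6: 5A - 1B = 6. Solving gives A = 1, B = -1.

b(n) = 5ⁿ - (-1)ⁿ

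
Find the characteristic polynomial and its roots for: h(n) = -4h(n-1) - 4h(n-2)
Substitute h(n) = rⁿ and divide through by rⁿ⁻²: r² + 4r + 4 = 0
Factor: (r + 2)² = 0, so r = -2 (double root).
General solution: h(n) = (A + Bn)·(-2)ⁿ

Characteristic: r² + 4r + 4 = 0, Roots: r = -2 (double root)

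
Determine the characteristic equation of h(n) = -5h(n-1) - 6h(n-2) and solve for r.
Substitute h(n) = rⁿ and divide through by rⁿ⁻²: r² + 5r + 6 = 0
Factor: (r + 2)(r + 3) = 0, so r = -2, -3.
General solution: h(n) = A·(-2)ⁿ + B·(-3)ⁿ

Characteristic: r² + 5r + 6 = 0, Roots: r = -2, -3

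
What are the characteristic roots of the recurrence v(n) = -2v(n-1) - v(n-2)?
Substitute v(n) = rⁿ and divide through by rⁿ⁻²: r² + 2r + 1 = 0
Factor: (r + 1)² = 0, so r = -1 (double root).
General solution: v(n) = (A + Bn)·(-1)ⁿ

Characteristic: r² + 2r + 1 = 0, Roots: r = -1 (double root)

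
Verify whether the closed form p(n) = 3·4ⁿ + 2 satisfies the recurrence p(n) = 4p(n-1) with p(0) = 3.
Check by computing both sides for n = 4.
From the recurrence with p(0) = 3:
  p(0) = 3, p(1) = 12, p(2) = 48, p(3) = 192, p(4) = 768
  so the recurrence gives p(4) = 768.
From the proposed closed form p(n) = 3·4ⁿ + 2:
  p(4) = 770.
The recurrence gives 768 but the closed form gives 770, so the closed form does not satisfy the recurrence.

No, the closed form is incorrect.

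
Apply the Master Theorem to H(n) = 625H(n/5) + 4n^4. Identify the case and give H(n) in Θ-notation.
Master Theorem template: H(n) = a·H(n/b) + f(n).
Here: a=625, b=5, f(n)=4n^4
Compute log_b(a) = log_5(625) = 4.
f(n) = 4n^4 = Θ(n^4). Case 2: H(n) = Θ(n^4 log n).

Case 2: H(n) = Θ(n^4 log n)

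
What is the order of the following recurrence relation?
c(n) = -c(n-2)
The order is the largest lag k for which c(n-k) appears. Here the deepest term is c(n-2), so the order is 2.

Order 2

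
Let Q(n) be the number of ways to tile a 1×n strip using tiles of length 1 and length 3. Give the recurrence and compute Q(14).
Condition on the last tile: it has length 1 (leaving a 1×(n-1) strip) or length 3 (leaving a 1×(n-3) strip), so Q(n) = Q(n-1) + Q(n-3) (order-3 linear recurrence).
For 0 ≤ i < 3 only unit tiles fit, so Q(i) = 1.
Iterating the recurrence: Q(3) = 2, Q(4) = 3, Q(5) = 4, Q(6) = 6, Q(7) = 9, Q(8) = 13, Q(9) = 19, Q(10) = 28, Q(11) = 41, Q(12) = 60, Q(13) = 88, Q(14) = 129.

Q(n) = Q(n-1) + Q(n-3), with Q(i) = 1 for 0 ≤ i < 3; Q(14) = 129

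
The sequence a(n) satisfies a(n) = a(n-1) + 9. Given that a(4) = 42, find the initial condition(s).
a(4) = a(0) + 4·9, so a(0) = 42 - 36 = 6.

a(0) = 6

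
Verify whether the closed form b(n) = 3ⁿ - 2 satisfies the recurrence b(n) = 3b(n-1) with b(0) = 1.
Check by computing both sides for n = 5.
From the recurrence with b(0) = 1:
  b(0) = 1, b(1) = 3, b(2) = 9, b(3) = 27, b(4) = 81, b(5) = 243
  so the recurrence gives b(5) = 243.
From the proposed closed form b(n) = 3ⁿ - 2:
  b(5) = 241.
The recurrence gives 243 but the closed form gives 241, so the closed form does not satisfy the recurrence.

No, the closed form is incorrect.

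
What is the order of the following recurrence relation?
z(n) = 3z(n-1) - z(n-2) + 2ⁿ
The order is the largest lag k for which z(n-k) appears. Here the deepest term is z(n-2) (the 2ⁿ term is non-homogeneous and does not affect the order), so the order is 2.

Order 2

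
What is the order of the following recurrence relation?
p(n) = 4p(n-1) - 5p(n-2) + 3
The order is the largest lag k for which p(n-k) appears. Here the deepest term is p(n-2) (the 3 term is non-homogeneous and does not affect the order), so the order is 2.

Order 2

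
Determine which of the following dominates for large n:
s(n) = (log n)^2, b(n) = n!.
Comparing growth rates:
Growth-rate hierarchy: log n ≺ any polynomial ≺ any exponential cⁿ (c>1) ≺ n! ≺ nⁿ.
factorial dominates polylogarithmic (log n)^2 asymptotically.

b(n) grows faster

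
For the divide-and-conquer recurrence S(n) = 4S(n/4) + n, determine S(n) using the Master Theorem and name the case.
Master Theorem template: S(n) = a·S(n/b) + f(n).
Here: a=4, b=4, f(n)=n
Compute log_b(a) = log_4(4) = 1.
f(n) = n = Θ(n). Case 2: S(n) = Θ(n log n).

Case 2: S(n) = Θ(n log n)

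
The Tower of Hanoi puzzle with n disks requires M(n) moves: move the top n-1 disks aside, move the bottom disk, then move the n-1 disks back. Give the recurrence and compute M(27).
Moving n disks = move the top n-1 disks aside (M(n-1) moves) + move the largest disk (1 move) + move the n-1 disks back on top (M(n-1) moves), so M(n) = 2M(n-1) + 1, with M(1) = 1 (a single disk takes one move).
First terms: 1, 3, 7, 15, 31, 63, … — each is one less than a power of 2. Indeed M(n) + 1 = 2(M(n-1) + 1) with M(1) + 1 = 2, so M(n) + 1 = 2ⁿ and M(n) = 2ⁿ - 1.
Hence M(27) = 2^27 - 1 = 134217728 - 1 = 134217727.

M(n) = 2M(n-1) + 1, M(1) = 1; M(27) = 134217727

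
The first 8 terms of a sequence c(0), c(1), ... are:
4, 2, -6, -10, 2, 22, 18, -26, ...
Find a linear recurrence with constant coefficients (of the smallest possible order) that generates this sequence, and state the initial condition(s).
Look for the lowest-order linear relation among consecutive terms.
Observation: c(n) - 1·c(n-1) - (-2)·c(n-2) = 0 holds for the shown terms, and no order-1 relation c(n) = α·c(n-1) + β fits.
Check at n=3: 1·-6 + (-2)·2 = -10. ✓

c(n) = c(n-1) - 2c(n-2), c(0) = 4, c(1) = 2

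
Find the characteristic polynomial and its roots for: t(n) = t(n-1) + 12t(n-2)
Substitute t(n) = rⁿ and divide through by rⁿ⁻²: r² - r - 12 = 0
Factor: (r - 4)(r + 3) = 0, so r = 4, -3.
General solution: t(n) = A·4ⁿ + B·(-3)ⁿ

Characteristic: r² - r - 12 = 0, Roots: r = 4, -3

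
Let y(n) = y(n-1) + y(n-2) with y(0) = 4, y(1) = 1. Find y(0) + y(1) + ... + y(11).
Computing the sequence terms: 4, 1, 5, 6, 11, 17, 28, 45, 73, 118, 191, 309
Adding these values together:

808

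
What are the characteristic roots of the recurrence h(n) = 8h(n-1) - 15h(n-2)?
Substitute h(n) = rⁿ and divide through by rⁿ⁻²: r² - 8r + 15 = 0
Factor: (r - 3)(r - 5) = 0, so r = 3, 5.
General solution: h(n) = A·3ⁿ + B·5ⁿ

Characteristic: r² - 8r + 15 = 0, Roots: r = 3, 5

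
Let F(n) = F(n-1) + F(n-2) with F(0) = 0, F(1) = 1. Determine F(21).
Computing the sequence terms:
0, 1, 1, 2, 3, 5, 8, 13, 21, 34, 55, 89, 144, 233, 377, 610, 987, 1597, 2584, 4181, 6765, 10946

10946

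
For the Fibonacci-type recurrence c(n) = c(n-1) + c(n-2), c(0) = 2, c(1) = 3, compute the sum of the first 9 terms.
Computing the sequence terms: 2, 3, 5, 8, 13, 21, 34, 55, 89
Adding these values together:

230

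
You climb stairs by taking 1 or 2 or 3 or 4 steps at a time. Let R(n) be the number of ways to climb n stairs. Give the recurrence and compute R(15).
Condition on the size of the last step (1 to 4): before it there were n-1, …, n-4 stairs climbed, and these cases are disjoint, so R(n) = R(n-1) + R(n-2) + R(n-3) + R(n-4) (order-4 linear recurrence).
Initial conditions by direct count (compositions of i into parts ≤ 4): R(1) = 1; R(2) = 2; R(3) = 4; R(4) = 8.
Iterating the recurrence: R(5) = 15, R(6) = 29, R(7) = 56, R(8) = 108, R(9) = 208, R(10) = 401, R(11) = 773, R(12) = 1490, R(13) = 2872, R(14) = 5536, R(15) = 10671.

R(n) = R(n-1) + R(n-2) + R(n-3) + R(n-4), R(1) = 1, R(2) = 2, R(3) = 4, R(4) = 8; R(15) = 10671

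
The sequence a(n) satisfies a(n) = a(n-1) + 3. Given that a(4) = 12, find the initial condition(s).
a(4) = a(0) + 4·3, so a(0) = 12 - 12 = 0.

a(0) = 0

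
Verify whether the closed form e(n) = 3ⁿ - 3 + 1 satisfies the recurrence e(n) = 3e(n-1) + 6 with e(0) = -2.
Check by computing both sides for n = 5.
From the recurrence with e(0) = -2:
  e(0) = -2, e(1) = 0, e(2) = 6, e(3) = 24, e(4) = 78, e(5) = 240
  so the recurrence gives e(5) = 240.
From the proposed closed form e(n) = 3ⁿ - 3 + 1:
  e(5) = 241.
The recurrence gives 240 but the closed form gives 241, so the closed form does not satisfy the recurrence.

No, the closed form is incorrect.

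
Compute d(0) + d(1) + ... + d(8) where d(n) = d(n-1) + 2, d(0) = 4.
Computing the sequence terms: 4, 6, 8, 10, 12, 14, 16, 18, 20
Adding these values together:

108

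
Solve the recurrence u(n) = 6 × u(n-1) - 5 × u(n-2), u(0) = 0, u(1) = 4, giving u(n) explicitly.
Recurrence: u(n) = 6 × u(n-1) - 5 × u(n-2), initial: u(0) = 0, u(1) = 4.
Characteristic equation: r² - 6r + 5 = 0, which factors as (r - 5)(r - 1) = 0, so r = 5, 1. General solution u(n) = A·5ⁿ + B·1ⁿ. From u(0) = 0: A + B = 0. From u(1) = 4: 5A + 1B = 4. Solving gives A = 1, B = -1.

u(n) = 5ⁿ - 1ⁿ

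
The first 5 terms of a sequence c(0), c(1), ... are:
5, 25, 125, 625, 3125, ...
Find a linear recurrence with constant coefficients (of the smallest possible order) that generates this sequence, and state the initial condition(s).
Look for the lowest-order linear relation among consecutive terms.
Observation: each term is 5× the previous.
Check at n=2: 5·25 = 125. ✓

c(n) = 5 × c(n-1), c(0) = 5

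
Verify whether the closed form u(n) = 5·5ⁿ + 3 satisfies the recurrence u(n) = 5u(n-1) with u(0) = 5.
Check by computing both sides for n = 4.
From the recurrence with u(0) = 5:
  u(0) = 5, u(1) = 25, u(2) = 125, u(3) = 625, u(4) = 3125
  so the recurrence gives u(4) = 3125.
From the proposed closed form u(n) = 5·5ⁿ + 3:
  u(4) = 3128.
The recurrence gives 3125 but the closed form gives 3128, so the closed form does not satisfy the recurrence.

No, the closed form is incorrect.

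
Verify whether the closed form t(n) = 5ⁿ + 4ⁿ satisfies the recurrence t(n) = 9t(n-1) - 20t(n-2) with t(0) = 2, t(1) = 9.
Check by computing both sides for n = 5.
From the recurrence with t(0) = 2, t(1) = 9:
  t(0) = 2, t(1) = 9, t(2) = 41, t(3) = 189, t(4) = 881, t(5) = 4149
  so the recurrence gives t(5) = 4149.
From the proposed closed form t(n) = 5ⁿ + 4ⁿ:
  t(5) = 4149.
Both sides give 4149 at n = 5, and the initial condition(s) match, so the closed form is consistent.

Yes, the closed form is correct.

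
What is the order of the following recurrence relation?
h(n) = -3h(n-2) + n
The order is the largest lag k for which h(n-k) appears. Here the deepest term is h(n-2) (the n term is non-homogeneous and does not affect the order), so the order is 2.

Order 2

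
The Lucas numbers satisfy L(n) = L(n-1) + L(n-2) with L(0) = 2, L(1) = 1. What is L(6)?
Computing the sequence terms:
2, 1, 3, 4, 7, 11, 18

18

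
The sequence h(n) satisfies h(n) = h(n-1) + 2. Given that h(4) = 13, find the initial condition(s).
h(4) = h(0) + 4·2, so h(0) = 13 - 8 = 5.

h(0) = 5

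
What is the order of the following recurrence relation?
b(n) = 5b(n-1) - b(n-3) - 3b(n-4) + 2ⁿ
The order is the largest lag k for which b(n-k) appears. Here the deepest term is b(n-4) (the 2ⁿ term is non-homogeneous and does not affect the order), so the order is 4.

Order 4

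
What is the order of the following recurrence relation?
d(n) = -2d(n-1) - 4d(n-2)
The order is the largest lag k for which d(n-k) appears. Here the deepest term is d(n-2), so the order is 2.

Order 2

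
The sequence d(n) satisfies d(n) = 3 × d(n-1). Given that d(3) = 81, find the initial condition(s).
In general d(n) = 3ⁿ · d(0). At n = 3: d(0) = d(3) / 3^3 = 81 / 27 = 3.

d(0) = 3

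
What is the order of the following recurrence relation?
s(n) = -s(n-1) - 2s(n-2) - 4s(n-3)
The order is the largest lag k for which s(n-k) appears. Here the deepest term is s(n-3), so the order is 3.

Order 3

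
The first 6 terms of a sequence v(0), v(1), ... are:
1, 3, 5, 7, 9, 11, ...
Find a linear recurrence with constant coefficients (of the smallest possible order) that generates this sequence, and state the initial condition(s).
Look for the lowest-order linear relation among consecutive terms.
Observation: consecutive differences are constant (= 2).
Check at n=2: 1·3 + 2 = 5. ✓

v(n) = v(n-1) + 2, v(0) = 1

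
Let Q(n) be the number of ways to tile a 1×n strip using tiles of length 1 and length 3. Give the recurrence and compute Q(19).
Condition on the last tile: it has length 1 (leaving a 1×(n-1) strip) or length 3 (leaving a 1×(n-3) strip), so Q(n) = Q(n-1) + Q(n-3) (order-3 linear recurrence).
For 0 ≤ i < 3 only unit tiles fit, so Q(i) = 1.
Iterating the recurrence: Q(3) = 2, Q(4) = 3, Q(5) = 4, Q(6) = 6, Q(7) = 9, Q(8) = 13, Q(9) = 19, Q(10) = 28, Q(11) = 41, Q(12) = 60, Q(13) = 88, Q(14) = 129, Q(15) = 189, Q(16) = 277, Q(17) = 406, Q(18) = 595, Q(19) = 872.

Q(n) = Q(n-1) + Q(n-3), with Q(i) = 1 for 0 ≤ i < 3; Q(19) = 872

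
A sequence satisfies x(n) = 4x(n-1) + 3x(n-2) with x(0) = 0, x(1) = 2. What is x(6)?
Computing the sequence terms:
0, 2, 8, 38, 176, 818, 3800

3800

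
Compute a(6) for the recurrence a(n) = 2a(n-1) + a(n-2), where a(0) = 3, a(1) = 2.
Computing the sequence terms:
3, 2, 7, 16, 39, 94, 227

227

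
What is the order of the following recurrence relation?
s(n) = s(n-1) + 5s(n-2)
The order is the largest lag k for which s(n-k) appears. Here the deepest term is s(n-2), so the order is 2.

Order 2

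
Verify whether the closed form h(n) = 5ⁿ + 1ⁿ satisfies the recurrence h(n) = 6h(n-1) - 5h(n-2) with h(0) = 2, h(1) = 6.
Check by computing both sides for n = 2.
From the recurrence with h(0) = 2, h(1) = 6:
  h(0) = 2, h(1) = 6, h(2) = 26
  so the recurrence gives h(2) = 26.
From the proposed closed form h(n) = 5ⁿ + 1ⁿ:
  h(2) = 26.
Both sides give 26 at n = 2, and the initial condition(s) match, so the closed form is consistent.

Yes, the closed form is correct.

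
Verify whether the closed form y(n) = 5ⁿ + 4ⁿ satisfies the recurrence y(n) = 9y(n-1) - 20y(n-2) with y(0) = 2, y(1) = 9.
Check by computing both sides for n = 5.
From the recurrence with y(0) = 2, y(1) = 9:
  y(0) = 2, y(1) = 9, y(2) = 41, y(3) = 189, y(4) = 881, y(5) = 4149
  so the recurrence gives y(5) = 4149.
From the proposed closed form y(n) = 5ⁿ + 4ⁿ:
  y(5) = 4149.
Both sides give 4149 at n = 5, and the initial condition(s) match, so the closed form is consistent.

Yes, the closed form is correct.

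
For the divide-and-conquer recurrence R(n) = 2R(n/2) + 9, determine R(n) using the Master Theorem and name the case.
Master Theorem template: R(n) = a·R(n/b) + f(n).
Here: a=2, b=2, f(n)=9
Compute log_b(a) = log_2(2) = 1.
f(n) = 9 = O(n^(1-ε)) with ε = 1. Case 1: R(n) = Θ(n^log_b(a)) = Θ(n).

Case 1: R(n) = Θ(n)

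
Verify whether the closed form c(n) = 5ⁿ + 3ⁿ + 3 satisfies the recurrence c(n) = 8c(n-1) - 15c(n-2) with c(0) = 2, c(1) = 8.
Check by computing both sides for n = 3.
From the recurrence with c(0) = 2, c(1) = 8:
  c(0) = 2, c(1) = 8, c(2) = 34, c(3) = 152
  so the recurrence gives c(3) = 152.
From the proposed closed form c(n) = 5ⁿ + 3ⁿ + 3:
  c(3) = 155.
The recurrence gives 152 but the closed form gives 155, so the closed form does not satisfy the recurrence.

No, the closed form is incorrect.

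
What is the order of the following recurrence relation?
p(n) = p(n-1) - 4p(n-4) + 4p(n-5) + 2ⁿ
The order is the largest lag k for which p(n-k) appears. Here the deepest term is p(n-5) (the 2ⁿ term is non-homogeneous and does not affect the order), so the order is 5.

Order 5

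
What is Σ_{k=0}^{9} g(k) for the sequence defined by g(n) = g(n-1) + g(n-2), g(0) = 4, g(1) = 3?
Computing the sequence terms: 4, 3, 7, 10, 17, 27, 44, 71, 115, 186
Adding these values together:

484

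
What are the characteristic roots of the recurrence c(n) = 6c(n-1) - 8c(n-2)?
Substitute c(n) = rⁿ and divide through by rⁿ⁻²: r² - 6r + 8 = 0
Factor: (r - 2)(r - 4) = 0, so r = 2, 4.
General solution: c(n) = A·2ⁿ + B·4ⁿ

Characteristic: r² - 6r + 8 = 0, Roots: r = 2, 4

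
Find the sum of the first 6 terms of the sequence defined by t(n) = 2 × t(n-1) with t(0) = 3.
Computing the sequence terms: 3, 6, 12, 24, 48, 96
Adding these values together:

189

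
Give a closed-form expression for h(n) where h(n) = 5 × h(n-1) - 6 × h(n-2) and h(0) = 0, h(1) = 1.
Recurrence: h(n) = 5 × h(n-1) - 6 × h(n-2), initial: h(0) = 0, h(1) = 1.
Characteristic equation: r² - 5r + 6 = 0, which factors as (r - 3)(r - 2) = 0, so r = 3, 2. General solution h(n) = A·3ⁿ + B·2ⁿ. From h(0) = 0: A + B = 0. From h(1) = 1: 3A + 2B = 1. Solving gives A = 1, B = -1.

h(n) = 3ⁿ - 2ⁿ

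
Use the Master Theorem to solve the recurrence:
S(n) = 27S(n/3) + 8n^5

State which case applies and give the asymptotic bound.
Master Theorem template: S(n) = a·S(n/b) + f(n).
Here: a=27, b=3, f(n)=8n^5
Compute log_b(a) = log_3(27) = 3.
f(n) = 8n^5 = Ω(n^(3+ε)) with ε = 2, and the regularity condition holds (a·f(n/b) = (a/b^5)·f(n) with a/b^5 = 3^-2 < 1). Case 3: S(n) = Θ(f(n)) = Θ(n^5).

Case 3: S(n) = Θ(n^5)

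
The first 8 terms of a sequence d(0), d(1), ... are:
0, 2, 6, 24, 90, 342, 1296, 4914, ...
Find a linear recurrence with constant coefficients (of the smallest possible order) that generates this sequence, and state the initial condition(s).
Look for the lowest-order linear relation among consecutive terms.
Observation: d(n) - 3·d(n-1) - (3)·d(n-2) = 0 holds for the shown terms, and no order-1 relation d(n) = α·d(n-1) + β fits.
Check at n=3: 3·6 + (3)·2 = 24. ✓

d(n) = 3d(n-1) + 3d(n-2), d(0) = 0, d(1) = 2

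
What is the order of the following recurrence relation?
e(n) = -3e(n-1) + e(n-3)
The order is the largest lag k for which e(n-k) appears. Here the deepest term is e(n-3), so the order is 3.

Order 3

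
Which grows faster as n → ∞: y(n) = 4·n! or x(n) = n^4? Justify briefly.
Comparing growth rates:
Growth-rate hierarchy: log n ≺ any polynomial ≺ any exponential cⁿ (c>1) ≺ n! ≺ nⁿ.
factorial dominates polynomial degree 4 asymptotically.

y(n) grows faster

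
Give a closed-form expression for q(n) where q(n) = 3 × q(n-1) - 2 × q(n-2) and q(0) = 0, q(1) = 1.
Recurrence: q(n) = 3 × q(n-1) - 2 × q(n-2), initial: q(0) = 0, q(1) = 1.
Characteristic equation: r² - 3r + 2 = 0, which factors as (r - 2)(r - 1) = 0, so r = 2, 1. General solution q(n) = A·2ⁿ + B·1ⁿ. From q(0) = 0: A + B = 0. From q(1) = 1: 2A + 1B = 1. Solving gives A = 1, B = -1.

q(n) = 2ⁿ - 1ⁿ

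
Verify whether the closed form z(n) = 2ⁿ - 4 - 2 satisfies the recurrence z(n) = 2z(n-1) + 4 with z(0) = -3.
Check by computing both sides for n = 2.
From the recurrence with z(0) = -3:
  z(0) = -3, z(1) = -2, z(2) = 0
  so the recurrence gives z(2) = 0.
From the proposed closed form z(n) = 2ⁿ - 4 - 2:
  z(2) = -2.
The recurrence gives 0 but the closed form gives -2, so the closed form does not satisfy the recurrence.

No, the closed form is incorrect.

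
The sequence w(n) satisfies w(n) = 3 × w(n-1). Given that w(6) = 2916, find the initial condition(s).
In general w(n) = 3ⁿ · w(0). At n = 6: w(0) = w(6) / 3^6 = 2916 / 729 = 4.

w(0) = 4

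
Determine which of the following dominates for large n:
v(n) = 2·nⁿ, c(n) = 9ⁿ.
Comparing growth rates:
Growth-rate hierarchy: log n ≺ any polynomial ≺ any exponential cⁿ (c>1) ≺ n! ≺ nⁿ.
super-exponential nⁿ dominates exponential base 9 asymptotically.

v(n) grows faster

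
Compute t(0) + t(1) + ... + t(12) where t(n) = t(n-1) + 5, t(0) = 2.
Computing the sequence terms: 2, 7, 12, 17, 22, 27, 32, 37, 42, 47, 52, 57, 62
Adding these values together:

416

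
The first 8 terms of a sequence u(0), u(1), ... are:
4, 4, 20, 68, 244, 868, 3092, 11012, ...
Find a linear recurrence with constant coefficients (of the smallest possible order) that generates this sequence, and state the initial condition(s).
Look for the lowest-order linear relation among consecutive terms.
Observation: u(n) - 3·u(n-1) - (2)·u(n-2) = 0 holds for the shown terms, and no order-1 relation u(n) = α·u(n-1) + β fits.
Check at n=3: 3·20 + (2)·4 = 68. ✓

u(n) = 3u(n-1) + 2u(n-2), u(0) = 4, u(1) = 4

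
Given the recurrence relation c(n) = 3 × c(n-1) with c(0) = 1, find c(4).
Computing step by step:
c(0) = 1
c(1) = 3 × 1 = 3
c(2) = 3 × 3 = 9
c(3) = 3 × 9 = 27
c(4) = 3 × 27 = 81

81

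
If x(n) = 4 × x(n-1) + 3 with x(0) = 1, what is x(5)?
Computing step by step:
x(0) = 1
x(1) = 4 × 1 + 3 = 7
x(2) = 4 × 7 + 3 = 31
x(3) = 4 × 31 + 3 = 127
x(4) = 4 × 127 + 3 = 511
x(5) = 4 × 511 + 3 = 2047

2047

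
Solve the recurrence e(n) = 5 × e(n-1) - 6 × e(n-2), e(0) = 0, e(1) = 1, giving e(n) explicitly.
Recurrence: e(n) = 5 × e(n-1) - 6 × e(n-2), initial: e(0) = 0, e(1) = 1.
Characteristic equation: r² - 5r + 6 = 0, which factors as (r - 3)(r - 2) = 0, so r = 3, 2. General solution e(n) = A·3ⁿ + B·2ⁿ. From e(0) = 0: A + B = 0. From e(1) = 1: 3A + 2B = 1. Solving gives A = 1, B = -1.

e(n) = 3ⁿ - 2ⁿ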